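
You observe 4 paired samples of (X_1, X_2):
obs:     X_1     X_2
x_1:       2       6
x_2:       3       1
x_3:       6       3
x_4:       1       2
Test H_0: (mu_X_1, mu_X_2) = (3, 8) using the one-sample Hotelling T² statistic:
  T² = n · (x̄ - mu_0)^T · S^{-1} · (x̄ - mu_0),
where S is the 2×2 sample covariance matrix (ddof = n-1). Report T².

Step 1 — sample mean vector:
  mean(X_1) = (2 + 3 + 6 + 1) / 4 = 12/4 = 3
  mean(X_2) = (6 + 1 + 3 + 2) / 4 = 12/4 = 3
  x̄ = (3, 3),  deviation x̄ - mu_0 = (3, 3) - (3, 8) = (0, -5).

Step 2 — sample covariance matrix, S[i,j] = (1/(n-1)) · Σ_k (x_{k,i} - mean_i) · (x_{k,j} - mean_j), divisor n-1 = 3:
  S[X_1,X_1] = ((-1)·(-1) + (0)·(0) + (3)·(3) + (-2)·(-2)) / 3 = 14/3 = 4.6667
  S[X_1,X_2] = ((-1)·(3) + (0)·(-2) + (3)·(0) + (-2)·(-1)) / 3 = -1/3 = -0.3333
  S[X_2,X_2] = ((3)·(3) + (-2)·(-2) + (0)·(0) + (-1)·(-1)) / 3 = 14/3 = 4.6667
  S = [[4.6667, -0.3333],
 [-0.3333, 4.6667]].

Step 3 — invert S. det(S) = 4.6667·4.6667 - (-0.3333)² = 21.6667.
  S^{-1} = (1/det) · [[d, -b], [-b, a]] = [[0.2154, 0.0154],
 [0.0154, 0.2154]].

Step 4 — quadratic form (x̄ - mu_0)^T · S^{-1} · (x̄ - mu_0):
  S^{-1} · (x̄ - mu_0) = (-0.0769, -1.0769),
  (x̄ - mu_0)^T · [...] = (0)·(-0.0769) + (-5)·(-1.0769) = 5.3846.

Step 5 — scale by n: T² = 4 · 5.3846 = 21.5385.

T² ≈ 21.5385


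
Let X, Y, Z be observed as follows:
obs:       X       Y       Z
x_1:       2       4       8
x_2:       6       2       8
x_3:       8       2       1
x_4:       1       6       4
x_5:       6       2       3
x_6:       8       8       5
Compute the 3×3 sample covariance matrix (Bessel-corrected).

Step 1 — column means:
  mean(X) = (2 + 6 + 8 + 1 + 6 + 8) / 6 = 31/6 = 5.1667
  mean(Y) = (4 + 2 + 2 + 6 + 2 + 8) / 6 = 24/6 = 4
  mean(Z) = (8 + 8 + 1 + 4 + 3 + 5) / 6 = 29/6 = 4.8333

Step 2 — sample covariance S[i,j] = (1/(n-1)) · Σ_k (x_{k,i} - mean_i) · (x_{k,j} - mean_j), with n-1 = 5.
  S[X,X] = ((-3.1667)·(-3.1667) + (0.8333)·(0.8333) + (2.8333)·(2.8333) + (-4.1667)·(-4.1667) + (0.8333)·(0.8333) + (2.8333)·(2.8333)) / 5 = 44.8333/5 = 8.9667
  S[X,Y] = ((-3.1667)·(0) + (0.8333)·(-2) + (2.8333)·(-2) + (-4.1667)·(2) + (0.8333)·(-2) + (2.8333)·(4)) / 5 = -6/5 = -1.2
  S[X,Z] = ((-3.1667)·(3.1667) + (0.8333)·(3.1667) + (2.8333)·(-3.8333) + (-4.1667)·(-0.8333) + (0.8333)·(-1.8333) + (2.8333)·(0.1667)) / 5 = -15.8333/5 = -3.1667
  S[Y,Y] = ((0)·(0) + (-2)·(-2) + (-2)·(-2) + (2)·(2) + (-2)·(-2) + (4)·(4)) / 5 = 32/5 = 6.4
  S[Y,Z] = ((0)·(3.1667) + (-2)·(3.1667) + (-2)·(-3.8333) + (2)·(-0.8333) + (-2)·(-1.8333) + (4)·(0.1667)) / 5 = 4/5 = 0.8
  S[Z,Z] = ((3.1667)·(3.1667) + (3.1667)·(3.1667) + (-3.8333)·(-3.8333) + (-0.8333)·(-0.8333) + (-1.8333)·(-1.8333) + (0.1667)·(0.1667)) / 5 = 38.8333/5 = 7.7667

S is symmetric (S[j,i] = S[i,j]). Assembling:

S = [[8.9667, -1.2, -3.1667],
 [-1.2, 6.4, 0.8],
 [-3.1667, 0.8, 7.7667]]


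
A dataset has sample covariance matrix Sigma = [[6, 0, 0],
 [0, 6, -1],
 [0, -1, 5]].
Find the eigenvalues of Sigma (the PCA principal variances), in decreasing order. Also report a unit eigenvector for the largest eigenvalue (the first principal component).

Step 1 — characteristic polynomial p(λ) = det(λI - Sigma) = λ³ - tr·λ² + c_1·λ - det, where tr = trace, c_1 = sum of the principal 2×2 minors, det = det(Sigma):
  tr = 6 + 6 + 5 = 17,
  c_1 = (6·6 - (0)²) + (6·5 - (0)²) + (6·5 - (-1)²) = 36 + 30 + 29 = 95,
  det = 6·(6·5 - (-1)²) - (0)·((0)·5 - (-1)·(0)) + (0)·((0)·(-1) - 6·(0)) = 6·(29) - (0)·(0) + (0)·(0) = 174.
  So p(λ) = λ³ - 17λ² + 95λ - 174.
Step 2 — look for an integer root (rational root theorem: any rational root is an integer divisor of 174). Testing λ = 6:
  p(6) = 216 - 612 + 570 - 174 = 0  ✓
  Dividing out (λ - 6): p(λ) = (λ - 6)(λ² - 11λ + 29).
Step 3 — remaining eigenvalues from the quadratic λ² - 11λ + 29 = 0:
  Δ = 11² - 4·29 = 121 - 116 = 5,  λ = (11 ± √5)/2 = (11 ± 2.2361)/2 ≈ 6.618 or 4.382.
  Sorted: λ_1 = 6.618,  λ_2 = 6,  λ_3 = 4.382  (check: sum = 17 = tr ✓).

Step 4 — unit eigenvector for λ_1 ≈ 6.618: v spans the null space of (Sigma - λ_1 I), whose rows are
  r_1 = (-0.618, 0, 0),  r_2 = (0, -0.618, -1),  r_3 = (0, -1, -1.618).
  v is orthogonal to every row, so take v ∝ r_1 × r_2 = ((0)·(-1) - (0)·(-0.618), (0)·(0) - (-0.618)·(-1), (-0.618)·(-0.618) - (0)·(0)) ≈ (0, -0.618, 0.382).
  Rescale (multiply by -1 so the first nonzero entry is positive): u = (0, 0.618, -0.382).
  ||u|| = √((0)² + (0.618)² + (-0.382)²) = √(0.5279) ≈ 0.7265,  v_1 = u/||u|| ≈ (0, 0.8507, -0.5257) (||v_1|| = 1).

λ_1 = 6.618,  λ_2 = 6,  λ_3 = 4.382;  v_1 ≈ (0, 0.8507, -0.5257)


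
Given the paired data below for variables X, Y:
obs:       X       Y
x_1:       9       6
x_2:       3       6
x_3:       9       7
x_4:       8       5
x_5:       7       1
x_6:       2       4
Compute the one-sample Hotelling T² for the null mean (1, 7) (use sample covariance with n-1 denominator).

Step 1 — sample mean vector:
  mean(X) = (9 + 3 + 9 + 8 + 7 + 2) / 6 = 38/6 = 6.3333
  mean(Y) = (6 + 6 + 7 + 5 + 1 + 4) / 6 = 29/6 = 4.8333
  x̄ = (6.3333, 4.8333),  deviation x̄ - mu_0 = (6.3333, 4.8333) - (1, 7) = (5.3333, -2.1667).

Step 2 — sample covariance matrix, S[i,j] = (1/(n-1)) · Σ_k (x_{k,i} - mean_i) · (x_{k,j} - mean_j), divisor n-1 = 5:
  S[X,X] = ((2.6667)·(2.6667) + (-3.3333)·(-3.3333) + (2.6667)·(2.6667) + (1.6667)·(1.6667) + (0.6667)·(0.6667) + (-4.3333)·(-4.3333)) / 5 = 47.3333/5 = 9.4667
  S[X,Y] = ((2.6667)·(1.1667) + (-3.3333)·(1.1667) + (2.6667)·(2.1667) + (1.6667)·(0.1667) + (0.6667)·(-3.8333) + (-4.3333)·(-0.8333)) / 5 = 6.3333/5 = 1.2667
  S[Y,Y] = ((1.1667)·(1.1667) + (1.1667)·(1.1667) + (2.1667)·(2.1667) + (0.1667)·(0.1667) + (-3.8333)·(-3.8333) + (-0.8333)·(-0.8333)) / 5 = 22.8333/5 = 4.5667
  S = [[9.4667, 1.2667],
 [1.2667, 4.5667]].

Step 3 — invert S. det(S) = 9.4667·4.5667 - (1.2667)² = 41.6267.
  S^{-1} = (1/det) · [[d, -b], [-b, a]] = [[0.1097, -0.0304],
 [-0.0304, 0.2274]].

Step 4 — quadratic form (x̄ - mu_0)^T · S^{-1} · (x̄ - mu_0):
  S^{-1} · (x̄ - mu_0) = (0.651, -0.655),
  (x̄ - mu_0)^T · [...] = (5.3333)·(0.651) + (-2.1667)·(-0.655) = 4.8914.

Step 5 — scale by n: T² = 6 · 4.8914 = 29.3482.

T² ≈ 29.3482


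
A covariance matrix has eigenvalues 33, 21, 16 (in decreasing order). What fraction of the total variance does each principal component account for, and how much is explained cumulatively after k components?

Step 1 — total variance = trace(Sigma) = Σ λ_i = 33 + 21 + 16 = 70.

Step 2 — fraction explained by component i = λ_i / Σ λ:
  PC1: 33/70 = 0.4714
  PC2: 21/70 = 0.3
  PC3: 16/70 = 0.2286

Step 3 — cumulative fraction after k components = (λ_1 + ... + λ_k) / Σ λ:
  k = 1: 33/70 = 0.4714
  k = 2: (33 + 21)/70 = 54/70 = 0.7714
  k = 3: (33 + 21 + 16)/70 = 70/70 = 1

Summary (fraction, with percent):

explained: PC1 0.4714 (47.14%), PC2 0.3 (30%), PC3 0.2286 (22.86%);  cumulative: 0.4714, 0.7714, 1


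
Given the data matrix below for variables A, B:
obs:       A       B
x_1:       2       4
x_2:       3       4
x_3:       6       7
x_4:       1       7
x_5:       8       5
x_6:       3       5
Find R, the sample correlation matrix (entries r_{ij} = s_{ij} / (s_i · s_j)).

Step 1 — column means:
  mean(A) = (2 + 3 + 6 + 1 + 8 + 3) / 6 = 23/6 = 3.8333
  mean(B) = (4 + 4 + 7 + 7 + 5 + 5) / 6 = 32/6 = 5.3333

Step 2 — sample variances and covariances s[i,j] = (1/(n-1)) · Σ_k (x_{k,i} - mean_i) · (x_{k,j} - mean_j), with n-1 = 5:
  s[A,A] = ((-1.8333)·(-1.8333) + (-0.8333)·(-0.8333) + (2.1667)·(2.1667) + (-2.8333)·(-2.8333) + (4.1667)·(4.1667) + (-0.8333)·(-0.8333)) / 5 = 34.8333/5 = 6.9667
  s[A,B] = ((-1.8333)·(-1.3333) + (-0.8333)·(-1.3333) + (2.1667)·(1.6667) + (-2.8333)·(1.6667) + (4.1667)·(-0.3333) + (-0.8333)·(-0.3333)) / 5 = 1.3333/5 = 0.2667
  s[B,B] = ((-1.3333)·(-1.3333) + (-1.3333)·(-1.3333) + (1.6667)·(1.6667) + (1.6667)·(1.6667) + (-0.3333)·(-0.3333) + (-0.3333)·(-0.3333)) / 5 = 9.3333/5 = 1.8667
  Sample standard deviations s_i = √(s[i,i]):
  s(A) = √(6.9667) = 2.6394
  s(B) = √(1.8667) = 1.3663

Step 3 — r_{ij} = s_{ij} / (s_i · s_j):
  r[A,A] = 1 (diagonal).
  r[A,B] = 0.2667 / (2.6394 · 1.3663) = 0.2667 / 3.6062 = 0.0739
  r[B,B] = 1 (diagonal).

R is symmetric with unit diagonal. Assembling:

R = [[1, 0.0739],
 [0.0739, 1]]


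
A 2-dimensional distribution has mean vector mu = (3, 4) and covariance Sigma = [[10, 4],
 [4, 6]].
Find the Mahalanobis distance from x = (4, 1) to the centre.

Step 1 — centre the observation: (x - mu) = (1, -3).

Step 2 — invert Sigma. det(Sigma) = 10·6 - (4)² = 44.
  Sigma^{-1} = (1/det) · [[d, -b], [-b, a]] = [[0.1364, -0.0909],
 [-0.0909, 0.2273]].

Step 3 — form the quadratic (x - mu)^T · Sigma^{-1} · (x - mu):
  Sigma^{-1} · (x - mu) = (0.4091, -0.7727).
  (x - mu)^T · [Sigma^{-1} · (x - mu)] = (1)·(0.4091) + (-3)·(-0.7727) = 2.7273.

Step 4 — take square root: d = √(2.7273) ≈ 1.6514.

d(x, mu) = √(2.7273) ≈ 1.6514


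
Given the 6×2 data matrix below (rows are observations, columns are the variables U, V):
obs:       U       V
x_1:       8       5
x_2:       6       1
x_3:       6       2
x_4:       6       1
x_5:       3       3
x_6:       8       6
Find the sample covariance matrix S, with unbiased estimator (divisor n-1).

Step 1 — column means:
  mean(U) = (8 + 6 + 6 + 6 + 3 + 8) / 6 = 37/6 = 6.1667
  mean(V) = (5 + 1 + 2 + 1 + 3 + 6) / 6 = 18/6 = 3

Step 2 — sample covariance S[i,j] = (1/(n-1)) · Σ_k (x_{k,i} - mean_i) · (x_{k,j} - mean_j), with n-1 = 5.
  S[U,U] = ((1.8333)·(1.8333) + (-0.1667)·(-0.1667) + (-0.1667)·(-0.1667) + (-0.1667)·(-0.1667) + (-3.1667)·(-3.1667) + (1.8333)·(1.8333)) / 5 = 16.8333/5 = 3.3667
  S[U,V] = ((1.8333)·(2) + (-0.1667)·(-2) + (-0.1667)·(-1) + (-0.1667)·(-2) + (-3.1667)·(0) + (1.8333)·(3)) / 5 = 10/5 = 2
  S[V,V] = ((2)·(2) + (-2)·(-2) + (-1)·(-1) + (-2)·(-2) + (0)·(0) + (3)·(3)) / 5 = 22/5 = 4.4

S is symmetric (S[j,i] = S[i,j]). Assembling:

S = [[3.3667, 2],
 [2, 4.4]]


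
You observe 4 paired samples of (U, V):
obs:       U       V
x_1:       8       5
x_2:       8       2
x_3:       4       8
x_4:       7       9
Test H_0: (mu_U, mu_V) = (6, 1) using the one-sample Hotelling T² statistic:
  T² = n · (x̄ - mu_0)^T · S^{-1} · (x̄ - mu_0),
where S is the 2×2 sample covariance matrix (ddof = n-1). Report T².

Step 1 — sample mean vector:
  mean(U) = (8 + 8 + 4 + 7) / 4 = 27/4 = 6.75
  mean(V) = (5 + 2 + 8 + 9) / 4 = 24/4 = 6
  x̄ = (6.75, 6),  deviation x̄ - mu_0 = (6.75, 6) - (6, 1) = (0.75, 5).

Step 2 — sample covariance matrix, S[i,j] = (1/(n-1)) · Σ_k (x_{k,i} - mean_i) · (x_{k,j} - mean_j), divisor n-1 = 3:
  S[U,U] = ((1.25)·(1.25) + (1.25)·(1.25) + (-2.75)·(-2.75) + (0.25)·(0.25)) / 3 = 10.75/3 = 3.5833
  S[U,V] = ((1.25)·(-1) + (1.25)·(-4) + (-2.75)·(2) + (0.25)·(3)) / 3 = -11/3 = -3.6667
  S[V,V] = ((-1)·(-1) + (-4)·(-4) + (2)·(2) + (3)·(3)) / 3 = 30/3 = 10
  S = [[3.5833, -3.6667],
 [-3.6667, 10]].

Step 3 — invert S. det(S) = 3.5833·10 - (-3.6667)² = 22.3889.
  S^{-1} = (1/det) · [[d, -b], [-b, a]] = [[0.4467, 0.1638],
 [0.1638, 0.16]].

Step 4 — quadratic form (x̄ - mu_0)^T · S^{-1} · (x̄ - mu_0):
  S^{-1} · (x̄ - mu_0) = (1.1538, 0.9231),
  (x̄ - mu_0)^T · [...] = (0.75)·(1.1538) + (5)·(0.9231) = 5.4808.

Step 5 — scale by n: T² = 4 · 5.4808 = 21.9231.

T² ≈ 21.9231


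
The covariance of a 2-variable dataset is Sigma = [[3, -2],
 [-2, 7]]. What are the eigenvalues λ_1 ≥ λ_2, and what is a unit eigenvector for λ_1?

Step 1 — characteristic polynomial of 2×2 Sigma:
  det(Sigma - λI) = λ² - trace · λ + det = 0.
  trace = 3 + 7 = 10, det = 3·7 - (-2)² = 17.
Step 2 — discriminant:
  Δ = trace² - 4·det = 100 - 68 = 32.
Step 3 — eigenvalues:
  λ = (trace ± √Δ)/2 = (10 ± 5.6569)/2,
  λ_1 = 7.8284,  λ_2 = 2.1716.

Step 4 — unit eigenvector for λ_1: solve (Sigma - λ_1 I)v = 0. First row:
  (3 - 7.8284)·v_x + (-2)·v_y = 0, i.e. (-4.8284)·v_x + (-2)·v_y = 0,
  so v ∝ (b, λ_1 - a) = (-2, 4.8284); multiply by -1 so the first entry is positive: u = (2, -4.8284).
  ||u|| = √((2)² + (-4.8284)²) = √(27.3137) ≈ 5.2263,
  v_1 = u/||u|| ≈ (0.3827, -0.9239) (||v_1|| = 1).

λ_1 = 7.8284,  λ_2 = 2.1716;  v_1 ≈ (0.3827, -0.9239)


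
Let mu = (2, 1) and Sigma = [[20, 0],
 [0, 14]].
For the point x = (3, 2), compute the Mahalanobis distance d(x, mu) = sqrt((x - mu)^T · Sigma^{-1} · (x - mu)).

Step 1 — centre the observation: (x - mu) = (1, 1).

Step 2 — invert Sigma. det(Sigma) = 20·14 - (0)² = 280.
  Sigma^{-1} = (1/det) · [[d, -b], [-b, a]] = [[0.05, 0],
 [0, 0.0714]].

Step 3 — form the quadratic (x - mu)^T · Sigma^{-1} · (x - mu):
  Sigma^{-1} · (x - mu) = (0.05, 0.0714).
  (x - mu)^T · [Sigma^{-1} · (x - mu)] = (1)·(0.05) + (1)·(0.0714) = 0.1214.

Step 4 — take square root: d = √(0.1214) ≈ 0.3485.

d(x, mu) = √(0.1214) ≈ 0.3485


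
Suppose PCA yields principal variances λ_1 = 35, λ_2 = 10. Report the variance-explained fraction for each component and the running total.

Step 1 — total variance = trace(Sigma) = Σ λ_i = 35 + 10 = 45.

Step 2 — fraction explained by component i = λ_i / Σ λ:
  PC1: 35/45 = 0.7778
  PC2: 10/45 = 0.2222

Step 3 — cumulative fraction after k components = (λ_1 + ... + λ_k) / Σ λ:
  k = 1: 35/45 = 0.7778
  k = 2: (35 + 10)/45 = 45/45 = 1

Summary (fraction, with percent):

explained: PC1 0.7778 (77.78%), PC2 0.2222 (22.22%);  cumulative: 0.7778, 1


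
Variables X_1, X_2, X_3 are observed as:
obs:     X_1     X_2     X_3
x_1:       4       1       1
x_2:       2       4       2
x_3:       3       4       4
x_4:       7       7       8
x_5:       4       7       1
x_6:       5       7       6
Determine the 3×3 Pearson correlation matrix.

Step 1 — column means:
  mean(X_1) = (4 + 2 + 3 + 7 + 4 + 5) / 6 = 25/6 = 4.1667
  mean(X_2) = (1 + 4 + 4 + 7 + 7 + 7) / 6 = 30/6 = 5
  mean(X_3) = (1 + 2 + 4 + 8 + 1 + 6) / 6 = 22/6 = 3.6667

Step 2 — sample variances and covariances s[i,j] = (1/(n-1)) · Σ_k (x_{k,i} - mean_i) · (x_{k,j} - mean_j), with n-1 = 5:
  s[X_1,X_1] = ((-0.1667)·(-0.1667) + (-2.1667)·(-2.1667) + (-1.1667)·(-1.1667) + (2.8333)·(2.8333) + (-0.1667)·(-0.1667) + (0.8333)·(0.8333)) / 5 = 14.8333/5 = 2.9667
  s[X_1,X_2] = ((-0.1667)·(-4) + (-2.1667)·(-1) + (-1.1667)·(-1) + (2.8333)·(2) + (-0.1667)·(2) + (0.8333)·(2)) / 5 = 11/5 = 2.2
  s[X_1,X_3] = ((-0.1667)·(-2.6667) + (-2.1667)·(-1.6667) + (-1.1667)·(0.3333) + (2.8333)·(4.3333) + (-0.1667)·(-2.6667) + (0.8333)·(2.3333)) / 5 = 18.3333/5 = 3.6667
  s[X_2,X_2] = ((-4)·(-4) + (-1)·(-1) + (-1)·(-1) + (2)·(2) + (2)·(2) + (2)·(2)) / 5 = 30/5 = 6
  s[X_2,X_3] = ((-4)·(-2.6667) + (-1)·(-1.6667) + (-1)·(0.3333) + (2)·(4.3333) + (2)·(-2.6667) + (2)·(2.3333)) / 5 = 20/5 = 4
  s[X_3,X_3] = ((-2.6667)·(-2.6667) + (-1.6667)·(-1.6667) + (0.3333)·(0.3333) + (4.3333)·(4.3333) + (-2.6667)·(-2.6667) + (2.3333)·(2.3333)) / 5 = 41.3333/5 = 8.2667
  Sample standard deviations s_i = √(s[i,i]):
  s(X_1) = √(2.9667) = 1.7224
  s(X_2) = √(6) = 2.4495
  s(X_3) = √(8.2667) = 2.8752

Step 3 — r_{ij} = s_{ij} / (s_i · s_j):
  r[X_1,X_1] = 1 (diagonal).
  r[X_1,X_2] = 2.2 / (1.7224 · 2.4495) = 2.2 / 4.219 = 0.5215
  r[X_1,X_3] = 3.6667 / (1.7224 · 2.8752) = 3.6667 / 4.9522 = 0.7404
  r[X_2,X_2] = 1 (diagonal).
  r[X_2,X_3] = 4 / (2.4495 · 2.8752) = 4 / 7.0427 = 0.568
  r[X_3,X_3] = 1 (diagonal).

R is symmetric with unit diagonal. Assembling:

R = [[1, 0.5215, 0.7404],
 [0.5215, 1, 0.568],
 [0.7404, 0.568, 1]]


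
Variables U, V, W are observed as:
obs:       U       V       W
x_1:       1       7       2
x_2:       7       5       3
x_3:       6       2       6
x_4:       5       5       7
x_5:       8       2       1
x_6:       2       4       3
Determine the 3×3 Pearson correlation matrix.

Step 1 — column means:
  mean(U) = (1 + 7 + 6 + 5 + 8 + 2) / 6 = 29/6 = 4.8333
  mean(V) = (7 + 5 + 2 + 5 + 2 + 4) / 6 = 25/6 = 4.1667
  mean(W) = (2 + 3 + 6 + 7 + 1 + 3) / 6 = 22/6 = 3.6667

Step 2 — sample variances and covariances s[i,j] = (1/(n-1)) · Σ_k (x_{k,i} - mean_i) · (x_{k,j} - mean_j), with n-1 = 5:
  s[U,U] = ((-3.8333)·(-3.8333) + (2.1667)·(2.1667) + (1.1667)·(1.1667) + (0.1667)·(0.1667) + (3.1667)·(3.1667) + (-2.8333)·(-2.8333)) / 5 = 38.8333/5 = 7.7667
  s[U,V] = ((-3.8333)·(2.8333) + (2.1667)·(0.8333) + (1.1667)·(-2.1667) + (0.1667)·(0.8333) + (3.1667)·(-2.1667) + (-2.8333)·(-0.1667)) / 5 = -17.8333/5 = -3.5667
  s[U,W] = ((-3.8333)·(-1.6667) + (2.1667)·(-0.6667) + (1.1667)·(2.3333) + (0.1667)·(3.3333) + (3.1667)·(-2.6667) + (-2.8333)·(-0.6667)) / 5 = 1.6667/5 = 0.3333
  s[V,V] = ((2.8333)·(2.8333) + (0.8333)·(0.8333) + (-2.1667)·(-2.1667) + (0.8333)·(0.8333) + (-2.1667)·(-2.1667) + (-0.1667)·(-0.1667)) / 5 = 18.8333/5 = 3.7667
  s[V,W] = ((2.8333)·(-1.6667) + (0.8333)·(-0.6667) + (-2.1667)·(2.3333) + (0.8333)·(3.3333) + (-2.1667)·(-2.6667) + (-0.1667)·(-0.6667)) / 5 = -1.6667/5 = -0.3333
  s[W,W] = ((-1.6667)·(-1.6667) + (-0.6667)·(-0.6667) + (2.3333)·(2.3333) + (3.3333)·(3.3333) + (-2.6667)·(-2.6667) + (-0.6667)·(-0.6667)) / 5 = 27.3333/5 = 5.4667
  Sample standard deviations s_i = √(s[i,i]):
  s(U) = √(7.7667) = 2.7869
  s(V) = √(3.7667) = 1.9408
  s(W) = √(5.4667) = 2.3381

Step 3 — r_{ij} = s_{ij} / (s_i · s_j):
  r[U,U] = 1 (diagonal).
  r[U,V] = -3.5667 / (2.7869 · 1.9408) = -3.5667 / 5.4087 = -0.6594
  r[U,W] = 0.3333 / (2.7869 · 2.3381) = 0.3333 / 6.516 = 0.0512
  r[V,V] = 1 (diagonal).
  r[V,W] = -0.3333 / (1.9408 · 2.3381) = -0.3333 / 4.5377 = -0.0735
  r[W,W] = 1 (diagonal).

R is symmetric with unit diagonal. Assembling:

R = [[1, -0.6594, 0.0512],
 [-0.6594, 1, -0.0735],
 [0.0512, -0.0735, 1]]


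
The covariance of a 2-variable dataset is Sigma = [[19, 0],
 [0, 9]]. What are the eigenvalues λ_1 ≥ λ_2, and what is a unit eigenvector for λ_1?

Step 1 — characteristic polynomial of 2×2 Sigma:
  det(Sigma - λI) = λ² - trace · λ + det = 0.
  trace = 19 + 9 = 28, det = 19·9 - (0)² = 171.
Step 2 — discriminant:
  Δ = trace² - 4·det = 784 - 684 = 100.
Step 3 — eigenvalues:
  λ = (trace ± √Δ)/2 = (28 ± 10)/2,
  λ_1 = 19,  λ_2 = 9.

Step 4 — unit eigenvector for λ_1: Sigma is diagonal, so its eigenvectors are the coordinate axes. λ_1 = 19 is the diagonal entry on the first coordinate axis, hence
  v_1 = (1, 0) (||v_1|| = 1).

λ_1 = 19,  λ_2 = 9;  v_1 ≈ (1, 0)


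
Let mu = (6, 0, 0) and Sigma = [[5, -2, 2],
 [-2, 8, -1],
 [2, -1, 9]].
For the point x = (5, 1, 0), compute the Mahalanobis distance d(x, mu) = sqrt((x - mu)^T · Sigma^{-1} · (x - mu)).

Step 1 — centre the observation: (x - mu) = (-1, 1, 0).

Step 2 — invert Sigma (cofactor / det for 3×3, or solve directly):
  Sigma^{-1} = [[0.2407, 0.0542, -0.0475],
 [0.0542, 0.139, 0.0034],
 [-0.0475, 0.0034, 0.122]].

Step 3 — form the quadratic (x - mu)^T · Sigma^{-1} · (x - mu):
  Sigma^{-1} · (x - mu) = (-0.1864, 0.0847, 0.0508).
  (x - mu)^T · [Sigma^{-1} · (x - mu)] = (-1)·(-0.1864) + (1)·(0.0847) + (0)·(0.0508) = 0.2712.

Step 4 — take square root: d = √(0.2712) ≈ 0.5208.

d(x, mu) = √(0.2712) ≈ 0.5208


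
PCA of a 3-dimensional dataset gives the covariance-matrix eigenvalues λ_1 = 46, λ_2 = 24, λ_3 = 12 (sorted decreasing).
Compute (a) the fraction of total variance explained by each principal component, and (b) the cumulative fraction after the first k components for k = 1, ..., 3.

Step 1 — total variance = trace(Sigma) = Σ λ_i = 46 + 24 + 12 = 82.

Step 2 — fraction explained by component i = λ_i / Σ λ:
  PC1: 46/82 = 0.561
  PC2: 24/82 = 0.2927
  PC3: 12/82 = 0.1463

Step 3 — cumulative fraction after k components = (λ_1 + ... + λ_k) / Σ λ:
  k = 1: 46/82 = 0.561
  k = 2: (46 + 24)/82 = 70/82 = 0.8537
  k = 3: (46 + 24 + 12)/82 = 82/82 = 1

Summary (fraction, with percent):

explained: PC1 0.561 (56.1%), PC2 0.2927 (29.27%), PC3 0.1463 (14.63%);  cumulative: 0.561, 0.8537, 1


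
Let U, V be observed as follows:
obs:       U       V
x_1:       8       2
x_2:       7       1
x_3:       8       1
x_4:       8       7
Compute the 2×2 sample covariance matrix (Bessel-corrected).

Step 1 — column means:
  mean(U) = (8 + 7 + 8 + 8) / 4 = 31/4 = 7.75
  mean(V) = (2 + 1 + 1 + 7) / 4 = 11/4 = 2.75

Step 2 — sample covariance S[i,j] = (1/(n-1)) · Σ_k (x_{k,i} - mean_i) · (x_{k,j} - mean_j), with n-1 = 3.
  S[U,U] = ((0.25)·(0.25) + (-0.75)·(-0.75) + (0.25)·(0.25) + (0.25)·(0.25)) / 3 = 0.75/3 = 0.25
  S[U,V] = ((0.25)·(-0.75) + (-0.75)·(-1.75) + (0.25)·(-1.75) + (0.25)·(4.25)) / 3 = 1.75/3 = 0.5833
  S[V,V] = ((-0.75)·(-0.75) + (-1.75)·(-1.75) + (-1.75)·(-1.75) + (4.25)·(4.25)) / 3 = 24.75/3 = 8.25

S is symmetric (S[j,i] = S[i,j]). Assembling:

S = [[0.25, 0.5833],
 [0.5833, 8.25]]


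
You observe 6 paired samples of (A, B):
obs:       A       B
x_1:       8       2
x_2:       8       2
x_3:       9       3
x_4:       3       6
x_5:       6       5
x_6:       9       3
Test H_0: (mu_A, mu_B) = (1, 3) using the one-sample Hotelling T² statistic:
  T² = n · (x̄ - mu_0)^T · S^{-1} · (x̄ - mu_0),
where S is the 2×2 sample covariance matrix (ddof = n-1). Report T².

Step 1 — sample mean vector:
  mean(A) = (8 + 8 + 9 + 3 + 6 + 9) / 6 = 43/6 = 7.1667
  mean(B) = (2 + 2 + 3 + 6 + 5 + 3) / 6 = 21/6 = 3.5
  x̄ = (7.1667, 3.5),  deviation x̄ - mu_0 = (7.1667, 3.5) - (1, 3) = (6.1667, 0.5).

Step 2 — sample covariance matrix, S[i,j] = (1/(n-1)) · Σ_k (x_{k,i} - mean_i) · (x_{k,j} - mean_j), divisor n-1 = 5:
  S[A,A] = ((0.8333)·(0.8333) + (0.8333)·(0.8333) + (1.8333)·(1.8333) + (-4.1667)·(-4.1667) + (-1.1667)·(-1.1667) + (1.8333)·(1.8333)) / 5 = 26.8333/5 = 5.3667
  S[A,B] = ((0.8333)·(-1.5) + (0.8333)·(-1.5) + (1.8333)·(-0.5) + (-4.1667)·(2.5) + (-1.1667)·(1.5) + (1.8333)·(-0.5)) / 5 = -16.5/5 = -3.3
  S[B,B] = ((-1.5)·(-1.5) + (-1.5)·(-1.5) + (-0.5)·(-0.5) + (2.5)·(2.5) + (1.5)·(1.5) + (-0.5)·(-0.5)) / 5 = 13.5/5 = 2.7
  S = [[5.3667, -3.3],
 [-3.3, 2.7]].

Step 3 — invert S. det(S) = 5.3667·2.7 - (-3.3)² = 3.6.
  S^{-1} = (1/det) · [[d, -b], [-b, a]] = [[0.75, 0.9167],
 [0.9167, 1.4907]].

Step 4 — quadratic form (x̄ - mu_0)^T · S^{-1} · (x̄ - mu_0):
  S^{-1} · (x̄ - mu_0) = (5.0833, 6.3981),
  (x̄ - mu_0)^T · [...] = (6.1667)·(5.0833) + (0.5)·(6.3981) = 34.5463.

Step 5 — scale by n: T² = 6 · 34.5463 = 207.2778.

T² ≈ 207.2778


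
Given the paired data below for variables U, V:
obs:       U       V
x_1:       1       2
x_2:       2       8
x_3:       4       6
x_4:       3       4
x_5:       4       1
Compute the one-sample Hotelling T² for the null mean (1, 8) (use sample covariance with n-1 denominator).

Step 1 — sample mean vector:
  mean(U) = (1 + 2 + 4 + 3 + 4) / 5 = 14/5 = 2.8
  mean(V) = (2 + 8 + 6 + 4 + 1) / 5 = 21/5 = 4.2
  x̄ = (2.8, 4.2),  deviation x̄ - mu_0 = (2.8, 4.2) - (1, 8) = (1.8, -3.8).

Step 2 — sample covariance matrix, S[i,j] = (1/(n-1)) · Σ_k (x_{k,i} - mean_i) · (x_{k,j} - mean_j), divisor n-1 = 4:
  S[U,U] = ((-1.8)·(-1.8) + (-0.8)·(-0.8) + (1.2)·(1.2) + (0.2)·(0.2) + (1.2)·(1.2)) / 4 = 6.8/4 = 1.7
  S[U,V] = ((-1.8)·(-2.2) + (-0.8)·(3.8) + (1.2)·(1.8) + (0.2)·(-0.2) + (1.2)·(-3.2)) / 4 = -0.8/4 = -0.2
  S[V,V] = ((-2.2)·(-2.2) + (3.8)·(3.8) + (1.8)·(1.8) + (-0.2)·(-0.2) + (-3.2)·(-3.2)) / 4 = 32.8/4 = 8.2
  S = [[1.7, -0.2],
 [-0.2, 8.2]].

Step 3 — invert S. det(S) = 1.7·8.2 - (-0.2)² = 13.9.
  S^{-1} = (1/det) · [[d, -b], [-b, a]] = [[0.5899, 0.0144],
 [0.0144, 0.1223]].

Step 4 — quadratic form (x̄ - mu_0)^T · S^{-1} · (x̄ - mu_0):
  S^{-1} · (x̄ - mu_0) = (1.0072, -0.4388),
  (x̄ - mu_0)^T · [...] = (1.8)·(1.0072) + (-3.8)·(-0.4388) = 3.4806.

Step 5 — scale by n: T² = 5 · 3.4806 = 17.4029.

T² ≈ 17.4029


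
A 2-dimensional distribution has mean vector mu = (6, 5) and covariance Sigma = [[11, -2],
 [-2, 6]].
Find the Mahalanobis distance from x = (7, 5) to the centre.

Step 1 — centre the observation: (x - mu) = (1, 0).

Step 2 — invert Sigma. det(Sigma) = 11·6 - (-2)² = 62.
  Sigma^{-1} = (1/det) · [[d, -b], [-b, a]] = [[0.0968, 0.0323],
 [0.0323, 0.1774]].

Step 3 — form the quadratic (x - mu)^T · Sigma^{-1} · (x - mu):
  Sigma^{-1} · (x - mu) = (0.0968, 0.0323).
  (x - mu)^T · [Sigma^{-1} · (x - mu)] = (1)·(0.0968) + (0)·(0.0323) = 0.0968.

Step 4 — take square root: d = √(0.0968) ≈ 0.3111.

d(x, mu) = √(0.0968) ≈ 0.3111


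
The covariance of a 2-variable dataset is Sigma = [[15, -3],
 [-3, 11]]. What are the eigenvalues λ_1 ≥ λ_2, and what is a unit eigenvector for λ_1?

Step 1 — characteristic polynomial of 2×2 Sigma:
  det(Sigma - λI) = λ² - trace · λ + det = 0.
  trace = 15 + 11 = 26, det = 15·11 - (-3)² = 156.
Step 2 — discriminant:
  Δ = trace² - 4·det = 676 - 624 = 52.
Step 3 — eigenvalues:
  λ = (trace ± √Δ)/2 = (26 ± 7.2111)/2,
  λ_1 = 16.6056,  λ_2 = 9.3944.

Step 4 — unit eigenvector for λ_1: solve (Sigma - λ_1 I)v = 0. First row:
  (15 - 16.6056)·v_x + (-3)·v_y = 0, i.e. (-1.6056)·v_x + (-3)·v_y = 0,
  so v ∝ (b, λ_1 - a) = (-3, 1.6056); multiply by -1 so the first entry is positive: u = (3, -1.6056).
  ||u|| = √((3)² + (-1.6056)²) = √(11.5778) ≈ 3.4026,
  v_1 = u/||u|| ≈ (0.8817, -0.4719) (||v_1|| = 1).

λ_1 = 16.6056,  λ_2 = 9.3944;  v_1 ≈ (0.8817, -0.4719)


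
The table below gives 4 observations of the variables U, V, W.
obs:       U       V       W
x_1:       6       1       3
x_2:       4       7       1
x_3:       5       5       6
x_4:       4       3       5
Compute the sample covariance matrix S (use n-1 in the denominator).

Step 1 — column means:
  mean(U) = (6 + 4 + 5 + 4) / 4 = 19/4 = 4.75
  mean(V) = (1 + 7 + 5 + 3) / 4 = 16/4 = 4
  mean(W) = (3 + 1 + 6 + 5) / 4 = 15/4 = 3.75

Step 2 — sample covariance S[i,j] = (1/(n-1)) · Σ_k (x_{k,i} - mean_i) · (x_{k,j} - mean_j), with n-1 = 3.
  S[U,U] = ((1.25)·(1.25) + (-0.75)·(-0.75) + (0.25)·(0.25) + (-0.75)·(-0.75)) / 3 = 2.75/3 = 0.9167
  S[U,V] = ((1.25)·(-3) + (-0.75)·(3) + (0.25)·(1) + (-0.75)·(-1)) / 3 = -5/3 = -1.6667
  S[U,W] = ((1.25)·(-0.75) + (-0.75)·(-2.75) + (0.25)·(2.25) + (-0.75)·(1.25)) / 3 = 0.75/3 = 0.25
  S[V,V] = ((-3)·(-3) + (3)·(3) + (1)·(1) + (-1)·(-1)) / 3 = 20/3 = 6.6667
  S[V,W] = ((-3)·(-0.75) + (3)·(-2.75) + (1)·(2.25) + (-1)·(1.25)) / 3 = -5/3 = -1.6667
  S[W,W] = ((-0.75)·(-0.75) + (-2.75)·(-2.75) + (2.25)·(2.25) + (1.25)·(1.25)) / 3 = 14.75/3 = 4.9167

S is symmetric (S[j,i] = S[i,j]). Assembling:

S = [[0.9167, -1.6667, 0.25],
 [-1.6667, 6.6667, -1.6667],
 [0.25, -1.6667, 4.9167]]


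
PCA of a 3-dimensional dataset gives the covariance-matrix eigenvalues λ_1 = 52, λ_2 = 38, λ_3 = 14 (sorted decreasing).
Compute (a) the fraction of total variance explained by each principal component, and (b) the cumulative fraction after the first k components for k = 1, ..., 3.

Step 1 — total variance = trace(Sigma) = Σ λ_i = 52 + 38 + 14 = 104.

Step 2 — fraction explained by component i = λ_i / Σ λ:
  PC1: 52/104 = 0.5
  PC2: 38/104 = 0.3654
  PC3: 14/104 = 0.1346

Step 3 — cumulative fraction after k components = (λ_1 + ... + λ_k) / Σ λ:
  k = 1: 52/104 = 0.5
  k = 2: (52 + 38)/104 = 90/104 = 0.8654
  k = 3: (52 + 38 + 14)/104 = 104/104 = 1

Summary (fraction, with percent):

explained: PC1 0.5 (50%), PC2 0.3654 (36.54%), PC3 0.1346 (13.46%);  cumulative: 0.5, 0.8654, 1


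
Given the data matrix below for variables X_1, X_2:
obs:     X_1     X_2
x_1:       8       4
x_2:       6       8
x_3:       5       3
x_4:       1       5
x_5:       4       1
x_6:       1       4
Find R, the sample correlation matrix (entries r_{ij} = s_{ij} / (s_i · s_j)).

Step 1 — column means:
  mean(X_1) = (8 + 6 + 5 + 1 + 4 + 1) / 6 = 25/6 = 4.1667
  mean(X_2) = (4 + 8 + 3 + 5 + 1 + 4) / 6 = 25/6 = 4.1667

Step 2 — sample variances and covariances s[i,j] = (1/(n-1)) · Σ_k (x_{k,i} - mean_i) · (x_{k,j} - mean_j), with n-1 = 5:
  s[X_1,X_1] = ((3.8333)·(3.8333) + (1.8333)·(1.8333) + (0.8333)·(0.8333) + (-3.1667)·(-3.1667) + (-0.1667)·(-0.1667) + (-3.1667)·(-3.1667)) / 5 = 38.8333/5 = 7.7667
  s[X_1,X_2] = ((3.8333)·(-0.1667) + (1.8333)·(3.8333) + (0.8333)·(-1.1667) + (-3.1667)·(0.8333) + (-0.1667)·(-3.1667) + (-3.1667)·(-0.1667)) / 5 = 3.8333/5 = 0.7667
  s[X_2,X_2] = ((-0.1667)·(-0.1667) + (3.8333)·(3.8333) + (-1.1667)·(-1.1667) + (0.8333)·(0.8333) + (-3.1667)·(-3.1667) + (-0.1667)·(-0.1667)) / 5 = 26.8333/5 = 5.3667
  Sample standard deviations s_i = √(s[i,i]):
  s(X_1) = √(7.7667) = 2.7869
  s(X_2) = √(5.3667) = 2.3166

Step 3 — r_{ij} = s_{ij} / (s_i · s_j):
  r[X_1,X_1] = 1 (diagonal).
  r[X_1,X_2] = 0.7667 / (2.7869 · 2.3166) = 0.7667 / 6.4561 = 0.1188
  r[X_2,X_2] = 1 (diagonal).

R is symmetric with unit diagonal. Assembling:

R = [[1, 0.1188],
 [0.1188, 1]]


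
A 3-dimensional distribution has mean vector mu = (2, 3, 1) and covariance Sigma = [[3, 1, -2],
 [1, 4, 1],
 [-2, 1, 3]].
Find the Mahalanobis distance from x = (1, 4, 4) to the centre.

Step 1 — centre the observation: (x - mu) = (-1, 1, 3).

Step 2 — invert Sigma (cofactor / det for 3×3, or solve directly):
  Sigma^{-1} = [[1.1, -0.5, 0.9],
 [-0.5, 0.5, -0.5],
 [0.9, -0.5, 1.1]].

Step 3 — form the quadratic (x - mu)^T · Sigma^{-1} · (x - mu):
  Sigma^{-1} · (x - mu) = (1.1, -0.5, 1.9).
  (x - mu)^T · [Sigma^{-1} · (x - mu)] = (-1)·(1.1) + (1)·(-0.5) + (3)·(1.9) = 4.1.

Step 4 — take square root: d = √(4.1) ≈ 2.0248.

d(x, mu) = √(4.1) ≈ 2.0248


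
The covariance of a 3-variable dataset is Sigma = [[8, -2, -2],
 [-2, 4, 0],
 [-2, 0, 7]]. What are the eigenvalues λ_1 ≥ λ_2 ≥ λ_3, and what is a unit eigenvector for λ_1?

Step 1 — characteristic polynomial p(λ) = det(λI - Sigma) = λ³ - tr·λ² + c_1·λ - det, where tr = trace, c_1 = sum of the principal 2×2 minors, det = det(Sigma):
  tr = 8 + 4 + 7 = 19,
  c_1 = (8·4 - (-2)²) + (8·7 - (-2)²) + (4·7 - (0)²) = 28 + 52 + 28 = 108,
  det = 8·(4·7 - (0)²) - (-2)·((-2)·7 - (0)·(-2)) + (-2)·((-2)·(0) - 4·(-2)) = 8·(28) - (-2)·(-14) + (-2)·(8) = 180.
  So p(λ) = λ³ - 19λ² + 108λ - 180.
Step 2 — look for an integer root (rational root theorem: any rational root is an integer divisor of 180). Testing λ = 3:
  p(3) = 27 - 171 + 324 - 180 = 0  ✓
  Dividing out (λ - 3): p(λ) = (λ - 3)(λ² - 16λ + 60).
Step 3 — remaining eigenvalues from the quadratic λ² - 16λ + 60 = 0:
  Δ = 16² - 4·60 = 256 - 240 = 16,  λ = (16 ± √16)/2 = (16 ± 4)/2 = 10 or 6.
  Sorted: λ_1 = 10,  λ_2 = 6,  λ_3 = 3  (check: sum = 19 = tr ✓).

Step 4 — unit eigenvector for λ_1 = 10: v spans the null space of (Sigma - λ_1 I), whose rows are
  r_1 = (-2, -2, -2),  r_2 = (-2, -6, 0),  r_3 = (-2, 0, -3).
  v is orthogonal to every row, so take v ∝ r_1 × r_2 = ((-2)·(0) - (-2)·(-6), (-2)·(-2) - (-2)·(0), (-2)·(-6) - (-2)·(-2)) = (-12, 4, 8).
  Rescale (divide by 4; multiply by -1 so the first nonzero entry is positive): u = (3, -1, -2).
  ||u|| = √((3)² + (-1)² + (-2)²) = √(14) ≈ 3.7417,  v_1 = u/||u|| ≈ (0.8018, -0.2673, -0.5345) (||v_1|| = 1).

λ_1 = 10,  λ_2 = 6,  λ_3 = 3;  v_1 ≈ (0.8018, -0.2673, -0.5345)


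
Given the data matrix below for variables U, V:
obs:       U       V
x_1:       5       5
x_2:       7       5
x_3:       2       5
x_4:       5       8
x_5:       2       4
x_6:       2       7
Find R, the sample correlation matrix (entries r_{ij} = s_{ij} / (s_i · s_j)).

Step 1 — column means:
  mean(U) = (5 + 7 + 2 + 5 + 2 + 2) / 6 = 23/6 = 3.8333
  mean(V) = (5 + 5 + 5 + 8 + 4 + 7) / 6 = 34/6 = 5.6667

Step 2 — sample variances and covariances s[i,j] = (1/(n-1)) · Σ_k (x_{k,i} - mean_i) · (x_{k,j} - mean_j), with n-1 = 5:
  s[U,U] = ((1.1667)·(1.1667) + (3.1667)·(3.1667) + (-1.8333)·(-1.8333) + (1.1667)·(1.1667) + (-1.8333)·(-1.8333) + (-1.8333)·(-1.8333)) / 5 = 22.8333/5 = 4.5667
  s[U,V] = ((1.1667)·(-0.6667) + (3.1667)·(-0.6667) + (-1.8333)·(-0.6667) + (1.1667)·(2.3333) + (-1.8333)·(-1.6667) + (-1.8333)·(1.3333)) / 5 = 1.6667/5 = 0.3333
  s[V,V] = ((-0.6667)·(-0.6667) + (-0.6667)·(-0.6667) + (-0.6667)·(-0.6667) + (2.3333)·(2.3333) + (-1.6667)·(-1.6667) + (1.3333)·(1.3333)) / 5 = 11.3333/5 = 2.2667
  Sample standard deviations s_i = √(s[i,i]):
  s(U) = √(4.5667) = 2.137
  s(V) = √(2.2667) = 1.5055

Step 3 — r_{ij} = s_{ij} / (s_i · s_j):
  r[U,U] = 1 (diagonal).
  r[U,V] = 0.3333 / (2.137 · 1.5055) = 0.3333 / 3.2173 = 0.1036
  r[V,V] = 1 (diagonal).

R is symmetric with unit diagonal. Assembling:

R = [[1, 0.1036],
 [0.1036, 1]]


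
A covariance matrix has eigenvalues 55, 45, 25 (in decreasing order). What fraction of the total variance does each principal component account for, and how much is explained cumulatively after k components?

Step 1 — total variance = trace(Sigma) = Σ λ_i = 55 + 45 + 25 = 125.

Step 2 — fraction explained by component i = λ_i / Σ λ:
  PC1: 55/125 = 0.44
  PC2: 45/125 = 0.36
  PC3: 25/125 = 0.2

Step 3 — cumulative fraction after k components = (λ_1 + ... + λ_k) / Σ λ:
  k = 1: 55/125 = 0.44
  k = 2: (55 + 45)/125 = 100/125 = 0.8
  k = 3: (55 + 45 + 25)/125 = 125/125 = 1

Summary (fraction, with percent):

explained: PC1 0.44 (44%), PC2 0.36 (36%), PC3 0.2 (20%);  cumulative: 0.44, 0.8, 1


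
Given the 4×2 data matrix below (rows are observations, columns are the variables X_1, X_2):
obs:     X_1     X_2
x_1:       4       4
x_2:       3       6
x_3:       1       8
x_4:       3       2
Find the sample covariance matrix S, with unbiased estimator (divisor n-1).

Step 1 — column means:
  mean(X_1) = (4 + 3 + 1 + 3) / 4 = 11/4 = 2.75
  mean(X_2) = (4 + 6 + 8 + 2) / 4 = 20/4 = 5

Step 2 — sample covariance S[i,j] = (1/(n-1)) · Σ_k (x_{k,i} - mean_i) · (x_{k,j} - mean_j), with n-1 = 3.
  S[X_1,X_1] = ((1.25)·(1.25) + (0.25)·(0.25) + (-1.75)·(-1.75) + (0.25)·(0.25)) / 3 = 4.75/3 = 1.5833
  S[X_1,X_2] = ((1.25)·(-1) + (0.25)·(1) + (-1.75)·(3) + (0.25)·(-3)) / 3 = -7/3 = -2.3333
  S[X_2,X_2] = ((-1)·(-1) + (1)·(1) + (3)·(3) + (-3)·(-3)) / 3 = 20/3 = 6.6667

S is symmetric (S[j,i] = S[i,j]). Assembling:

S = [[1.5833, -2.3333],
 [-2.3333, 6.6667]]


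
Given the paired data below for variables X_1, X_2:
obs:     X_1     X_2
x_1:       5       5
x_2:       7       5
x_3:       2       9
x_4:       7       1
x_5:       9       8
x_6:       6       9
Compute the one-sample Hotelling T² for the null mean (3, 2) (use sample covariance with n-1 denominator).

Step 1 — sample mean vector:
  mean(X_1) = (5 + 7 + 2 + 7 + 9 + 6) / 6 = 36/6 = 6
  mean(X_2) = (5 + 5 + 9 + 1 + 8 + 9) / 6 = 37/6 = 6.1667
  x̄ = (6, 6.1667),  deviation x̄ - mu_0 = (6, 6.1667) - (3, 2) = (3, 4.1667).

Step 2 — sample covariance matrix, S[i,j] = (1/(n-1)) · Σ_k (x_{k,i} - mean_i) · (x_{k,j} - mean_j), divisor n-1 = 5:
  S[X_1,X_1] = ((-1)·(-1) + (1)·(1) + (-4)·(-4) + (1)·(1) + (3)·(3) + (0)·(0)) / 5 = 28/5 = 5.6
  S[X_1,X_2] = ((-1)·(-1.1667) + (1)·(-1.1667) + (-4)·(2.8333) + (1)·(-5.1667) + (3)·(1.8333) + (0)·(2.8333)) / 5 = -11/5 = -2.2
  S[X_2,X_2] = ((-1.1667)·(-1.1667) + (-1.1667)·(-1.1667) + (2.8333)·(2.8333) + (-5.1667)·(-5.1667) + (1.8333)·(1.8333) + (2.8333)·(2.8333)) / 5 = 48.8333/5 = 9.7667
  S = [[5.6, -2.2],
 [-2.2, 9.7667]].

Step 3 — invert S. det(S) = 5.6·9.7667 - (-2.2)² = 49.8533.
  S^{-1} = (1/det) · [[d, -b], [-b, a]] = [[0.1959, 0.0441],
 [0.0441, 0.1123]].

Step 4 — quadratic form (x̄ - mu_0)^T · S^{-1} · (x̄ - mu_0):
  S^{-1} · (x̄ - mu_0) = (0.7716, 0.6004),
  (x̄ - mu_0)^T · [...] = (3)·(0.7716) + (4.1667)·(0.6004) = 4.8166.

Step 5 — scale by n: T² = 6 · 4.8166 = 28.8994.

T² ≈ 28.8994


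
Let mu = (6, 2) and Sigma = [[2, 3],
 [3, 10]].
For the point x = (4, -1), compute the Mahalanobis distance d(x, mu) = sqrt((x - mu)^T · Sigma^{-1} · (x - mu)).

Step 1 — centre the observation: (x - mu) = (-2, -3).

Step 2 — invert Sigma. det(Sigma) = 2·10 - (3)² = 11.
  Sigma^{-1} = (1/det) · [[d, -b], [-b, a]] = [[0.9091, -0.2727],
 [-0.2727, 0.1818]].

Step 3 — form the quadratic (x - mu)^T · Sigma^{-1} · (x - mu):
  Sigma^{-1} · (x - mu) = (-1, 0).
  (x - mu)^T · [Sigma^{-1} · (x - mu)] = (-2)·(-1) + (-3)·(0) = 2.

Step 4 — take square root: d = √(2) ≈ 1.4142.

d(x, mu) = √(2) ≈ 1.4142


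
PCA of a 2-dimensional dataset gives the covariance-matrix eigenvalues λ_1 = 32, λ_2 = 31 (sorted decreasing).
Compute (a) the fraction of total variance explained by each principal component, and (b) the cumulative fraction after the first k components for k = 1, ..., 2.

Step 1 — total variance = trace(Sigma) = Σ λ_i = 32 + 31 = 63.

Step 2 — fraction explained by component i = λ_i / Σ λ:
  PC1: 32/63 = 0.5079
  PC2: 31/63 = 0.4921

Step 3 — cumulative fraction after k components = (λ_1 + ... + λ_k) / Σ λ:
  k = 1: 32/63 = 0.5079
  k = 2: (32 + 31)/63 = 63/63 = 1

Summary (fraction, with percent):

explained: PC1 0.5079 (50.79%), PC2 0.4921 (49.21%);  cumulative: 0.5079, 1


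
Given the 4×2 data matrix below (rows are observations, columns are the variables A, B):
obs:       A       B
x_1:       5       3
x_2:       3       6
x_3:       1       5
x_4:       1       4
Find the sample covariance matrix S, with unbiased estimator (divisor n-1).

Step 1 — column means:
  mean(A) = (5 + 3 + 1 + 1) / 4 = 10/4 = 2.5
  mean(B) = (3 + 6 + 5 + 4) / 4 = 18/4 = 4.5

Step 2 — sample covariance S[i,j] = (1/(n-1)) · Σ_k (x_{k,i} - mean_i) · (x_{k,j} - mean_j), with n-1 = 3.
  S[A,A] = ((2.5)·(2.5) + (0.5)·(0.5) + (-1.5)·(-1.5) + (-1.5)·(-1.5)) / 3 = 11/3 = 3.6667
  S[A,B] = ((2.5)·(-1.5) + (0.5)·(1.5) + (-1.5)·(0.5) + (-1.5)·(-0.5)) / 3 = -3/3 = -1
  S[B,B] = ((-1.5)·(-1.5) + (1.5)·(1.5) + (0.5)·(0.5) + (-0.5)·(-0.5)) / 3 = 5/3 = 1.6667

S is symmetric (S[j,i] = S[i,j]). Assembling:

S = [[3.6667, -1],
 [-1, 1.6667]]


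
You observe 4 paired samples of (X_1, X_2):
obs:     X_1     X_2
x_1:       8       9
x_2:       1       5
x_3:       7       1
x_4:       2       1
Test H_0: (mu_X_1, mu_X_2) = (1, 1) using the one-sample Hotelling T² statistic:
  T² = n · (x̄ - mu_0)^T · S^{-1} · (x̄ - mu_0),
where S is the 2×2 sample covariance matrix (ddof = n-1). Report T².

Step 1 — sample mean vector:
  mean(X_1) = (8 + 1 + 7 + 2) / 4 = 18/4 = 4.5
  mean(X_2) = (9 + 5 + 1 + 1) / 4 = 16/4 = 4
  x̄ = (4.5, 4),  deviation x̄ - mu_0 = (4.5, 4) - (1, 1) = (3.5, 3).

Step 2 — sample covariance matrix, S[i,j] = (1/(n-1)) · Σ_k (x_{k,i} - mean_i) · (x_{k,j} - mean_j), divisor n-1 = 3:
  S[X_1,X_1] = ((3.5)·(3.5) + (-3.5)·(-3.5) + (2.5)·(2.5) + (-2.5)·(-2.5)) / 3 = 37/3 = 12.3333
  S[X_1,X_2] = ((3.5)·(5) + (-3.5)·(1) + (2.5)·(-3) + (-2.5)·(-3)) / 3 = 14/3 = 4.6667
  S[X_2,X_2] = ((5)·(5) + (1)·(1) + (-3)·(-3) + (-3)·(-3)) / 3 = 44/3 = 14.6667
  S = [[12.3333, 4.6667],
 [4.6667, 14.6667]].

Step 3 — invert S. det(S) = 12.3333·14.6667 - (4.6667)² = 159.1111.
  S^{-1} = (1/det) · [[d, -b], [-b, a]] = [[0.0922, -0.0293],
 [-0.0293, 0.0775]].

Step 4 — quadratic form (x̄ - mu_0)^T · S^{-1} · (x̄ - mu_0):
  S^{-1} · (x̄ - mu_0) = (0.2346, 0.1299),
  (x̄ - mu_0)^T · [...] = (3.5)·(0.2346) + (3)·(0.1299) = 1.2109.

Step 5 — scale by n: T² = 4 · 1.2109 = 4.8436.

T² ≈ 4.8436


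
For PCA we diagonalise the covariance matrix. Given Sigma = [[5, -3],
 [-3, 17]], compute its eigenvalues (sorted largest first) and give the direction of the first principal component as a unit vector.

Step 1 — characteristic polynomial of 2×2 Sigma:
  det(Sigma - λI) = λ² - trace · λ + det = 0.
  trace = 5 + 17 = 22, det = 5·17 - (-3)² = 76.
Step 2 — discriminant:
  Δ = trace² - 4·det = 484 - 304 = 180.
Step 3 — eigenvalues:
  λ = (trace ± √Δ)/2 = (22 ± 13.4164)/2,
  λ_1 = 17.7082,  λ_2 = 4.2918.

Step 4 — unit eigenvector for λ_1: solve (Sigma - λ_1 I)v = 0. First row:
  (5 - 17.7082)·v_x + (-3)·v_y = 0, i.e. (-12.7082)·v_x + (-3)·v_y = 0,
  so v ∝ (b, λ_1 - a) = (-3, 12.7082); multiply by -1 so the first entry is positive: u = (3, -12.7082).
  ||u|| = √((3)² + (-12.7082)²) = √(170.4984) ≈ 13.0575,
  v_1 = u/||u|| ≈ (0.2298, -0.9732) (||v_1|| = 1).

λ_1 = 17.7082,  λ_2 = 4.2918;  v_1 ≈ (0.2298, -0.9732)
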